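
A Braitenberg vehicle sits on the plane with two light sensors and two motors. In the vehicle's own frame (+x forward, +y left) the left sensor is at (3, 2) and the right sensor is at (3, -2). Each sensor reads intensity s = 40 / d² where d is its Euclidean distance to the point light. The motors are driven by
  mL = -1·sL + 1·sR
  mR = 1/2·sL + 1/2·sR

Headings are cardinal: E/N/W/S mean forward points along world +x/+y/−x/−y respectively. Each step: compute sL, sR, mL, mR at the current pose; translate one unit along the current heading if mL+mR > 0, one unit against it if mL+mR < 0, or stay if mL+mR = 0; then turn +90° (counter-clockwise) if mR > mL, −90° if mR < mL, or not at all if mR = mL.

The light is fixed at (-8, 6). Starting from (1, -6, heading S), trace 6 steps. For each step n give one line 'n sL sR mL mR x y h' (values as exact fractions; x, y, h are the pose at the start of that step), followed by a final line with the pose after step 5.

n=0: pose=(1,-6,S); sL=20/173, sR=20/137; mL=720/23701, mR=3100/23701; mL+mR=3820/23701 → advance +1; mR−mL=2380/23701 → turn +1·90°
n=1: pose=(1,-7,E); sL=8/53, sR=40/369; mL=-832/19557, mR=2536/19557; mL+mR=568/6519 → advance +1; mR−mL=3368/19557 → turn +1·90°
n=2: pose=(2,-7,N); sL=10/41, sR=10/61; mL=-200/2501, mR=510/2501; mL+mR=310/2501 → advance +1; mR−mL=710/2501 → turn +1·90°
n=3: pose=(2,-6,W); sL=8/49, sR=40/149; mL=768/7301, mR=1576/7301; mL+mR=2344/7301 → advance +1; mR−mL=808/7301 → turn +1·90°
n=4: pose=(1,-6,S); sL=20/173, sR=20/137; mL=720/23701, mR=3100/23701; mL+mR=3820/23701 → advance +1; mR−mL=2380/23701 → turn +1·90°
n=5: pose=(1,-7,E); sL=8/53, sR=40/369; mL=-832/19557, mR=2536/19557; mL+mR=568/6519 → advance +1; mR−mL=3368/19557 → turn +1·90°

0 20/173 20/137 720/23701 3100/23701 1 -6 S
1 8/53 40/369 -832/19557 2536/19557 1 -7 E
2 10/41 10/61 -200/2501 510/2501 2 -7 N
3 8/49 40/149 768/7301 1576/7301 2 -6 W
4 20/173 20/137 720/23701 3100/23701 1 -6 S
5 8/53 40/369 -832/19557 2536/19557 1 -7 E
final 2 -7 N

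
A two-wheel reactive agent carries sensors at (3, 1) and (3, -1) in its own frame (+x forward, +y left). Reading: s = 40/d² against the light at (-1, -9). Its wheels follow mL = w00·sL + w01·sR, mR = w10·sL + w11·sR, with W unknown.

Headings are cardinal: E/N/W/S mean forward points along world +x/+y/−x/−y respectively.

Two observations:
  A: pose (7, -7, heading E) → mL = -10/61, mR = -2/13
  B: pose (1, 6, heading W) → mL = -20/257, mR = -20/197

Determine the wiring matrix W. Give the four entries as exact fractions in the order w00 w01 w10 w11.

0 -1/2 -1/2 0

obs A: pose=(7,-7,E) → sL=4/13, sR=20/61, mL=-10/61, mR=-2/13
obs B: pose=(1,6,W) → sL=40/197, sR=40/257, mL=-20/257, mR=-20/197
sensor matrix S = [[4/13, 20/61], [40/197, 40/257]]; det S = -750080/40148797
solve [mL_A; mL_B] = S·[w00; w01] and [mR_A; mR_B] = S·[w10; w11]:
  w00 = 0, w01 = -1/2, w10 = -1/2, w11 = 0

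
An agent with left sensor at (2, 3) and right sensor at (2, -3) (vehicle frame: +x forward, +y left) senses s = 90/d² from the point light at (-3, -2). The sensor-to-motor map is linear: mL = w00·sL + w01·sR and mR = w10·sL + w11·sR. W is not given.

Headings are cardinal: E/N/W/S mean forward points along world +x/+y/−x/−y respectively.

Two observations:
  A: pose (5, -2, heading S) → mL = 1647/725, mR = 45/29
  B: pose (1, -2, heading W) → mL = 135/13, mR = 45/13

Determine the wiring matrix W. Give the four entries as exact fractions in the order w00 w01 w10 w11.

obs A: pose=(5,-2,S) → sL=18/25, sR=90/29, mL=1647/725, mR=45/29
obs B: pose=(1,-2,W) → sL=90/13, sR=90/13, mL=135/13, mR=45/13
sensor matrix S = [[18/25, 90/29], [90/13, 90/13]]; det S = -31104/1885
solve [mL_A; mL_B] = S·[w00; w01] and [mR_A; mR_B] = S·[w10; w11]:
  w00 = 1, w01 = 1/2, w10 = 0, w11 = 1/2

1 1/2 0 1/2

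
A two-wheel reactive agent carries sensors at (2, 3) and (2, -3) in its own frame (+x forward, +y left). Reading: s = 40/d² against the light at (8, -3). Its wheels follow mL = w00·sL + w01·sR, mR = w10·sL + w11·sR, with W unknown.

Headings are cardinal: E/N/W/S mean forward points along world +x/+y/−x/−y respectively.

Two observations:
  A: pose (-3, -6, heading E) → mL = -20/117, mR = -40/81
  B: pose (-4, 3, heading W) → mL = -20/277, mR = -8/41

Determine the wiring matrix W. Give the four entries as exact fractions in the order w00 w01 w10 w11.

obs A: pose=(-3,-6,E) → sL=40/81, sR=40/117, mL=-20/117, mR=-40/81
obs B: pose=(-4,3,W) → sL=8/41, sR=40/277, mL=-20/277, mR=-8/41
sensor matrix S = [[40/81, 40/117], [8/41, 40/277]]; det S = 55040/11958921
solve [mL_A; mL_B] = S·[w00; w01] and [mR_A; mR_B] = S·[w10; w11]:
  w00 = 0, w01 = -1/2, w10 = -1, w11 = 0

0 -1/2 -1 0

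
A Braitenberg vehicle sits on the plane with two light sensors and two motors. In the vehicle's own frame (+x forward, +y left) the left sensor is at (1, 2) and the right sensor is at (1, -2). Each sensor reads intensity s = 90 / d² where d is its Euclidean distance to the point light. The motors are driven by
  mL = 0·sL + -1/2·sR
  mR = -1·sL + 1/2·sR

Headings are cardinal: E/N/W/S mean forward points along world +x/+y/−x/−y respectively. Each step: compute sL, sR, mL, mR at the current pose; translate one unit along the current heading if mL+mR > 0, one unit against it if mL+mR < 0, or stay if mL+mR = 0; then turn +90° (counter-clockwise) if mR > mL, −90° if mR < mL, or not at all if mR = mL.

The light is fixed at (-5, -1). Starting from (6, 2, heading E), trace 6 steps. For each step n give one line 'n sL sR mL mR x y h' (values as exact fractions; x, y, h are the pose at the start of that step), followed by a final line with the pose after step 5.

n=0: pose=(6,2,E); sL=90/169, sR=18/29; mL=-9/29, mR=-1089/4901; mL+mR=-90/169 → advance -1; mR−mL=432/4901 → turn +1·90°
n=1: pose=(5,2,N); sL=9/8, sR=9/16; mL=-9/32, mR=-27/32; mL+mR=-9/8 → advance -1; mR−mL=-9/16 → turn -1·90°
n=2: pose=(5,1,E); sL=90/137, sR=90/121; mL=-45/121, mR=-4725/16577; mL+mR=-90/137 → advance -1; mR−mL=1440/16577 → turn +1·90°
n=3: pose=(4,1,N); sL=45/29, sR=9/13; mL=-9/26, mR=-909/754; mL+mR=-45/29 → advance -1; mR−mL=-324/377 → turn -1·90°
n=4: pose=(4,0,E); sL=90/109, sR=90/101; mL=-45/101, mR=-4185/11009; mL+mR=-90/109 → advance -1; mR−mL=720/11009 → turn +1·90°
n=5: pose=(3,0,N); sL=9/4, sR=45/52; mL=-45/104, mR=-189/104; mL+mR=-9/4 → advance -1; mR−mL=-18/13 → turn -1·90°

0 90/169 18/29 -9/29 -1089/4901 6 2 E
1 9/8 9/16 -9/32 -27/32 5 2 N
2 90/137 90/121 -45/121 -4725/16577 5 1 E
3 45/29 9/13 -9/26 -909/754 4 1 N
4 90/109 90/101 -45/101 -4185/11009 4 0 E
5 9/4 45/52 -45/104 -189/104 3 0 N
final 3 -1 E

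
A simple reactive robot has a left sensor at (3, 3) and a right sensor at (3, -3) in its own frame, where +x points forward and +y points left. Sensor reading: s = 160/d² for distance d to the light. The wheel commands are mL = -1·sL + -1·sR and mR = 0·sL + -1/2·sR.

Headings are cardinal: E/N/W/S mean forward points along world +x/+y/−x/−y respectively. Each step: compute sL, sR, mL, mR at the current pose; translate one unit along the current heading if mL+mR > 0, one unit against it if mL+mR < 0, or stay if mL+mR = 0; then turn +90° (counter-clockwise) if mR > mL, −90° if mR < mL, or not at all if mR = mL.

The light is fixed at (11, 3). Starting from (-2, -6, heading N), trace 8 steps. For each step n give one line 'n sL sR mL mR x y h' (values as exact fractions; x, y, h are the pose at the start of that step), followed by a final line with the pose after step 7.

0 40/73 20/17 -2140/1241 -10/17 -2 -6 N
1 32/85 32/61 -4672/5185 -16/61 -2 -7 W
2 16/25 80/197 -5152/4925 -40/197 -1 -7 S
3 160/117 32/45 -1216/585 -16/45 -1 -6 E
4 40/73 20/17 -2140/1241 -10/17 -2 -6 N
5 32/85 32/61 -4672/5185 -16/61 -2 -7 W
6 16/25 80/197 -5152/4925 -40/197 -1 -7 S
7 160/117 32/45 -1216/585 -16/45 -1 -6 E
final -2 -6 N

n=0: pose=(-2,-6,N); sL=40/73, sR=20/17; mL=-2140/1241, mR=-10/17; mL+mR=-2870/1241 → advance -1; mR−mL=1410/1241 → turn +1·90°
n=1: pose=(-2,-7,W); sL=32/85, sR=32/61; mL=-4672/5185, mR=-16/61; mL+mR=-6032/5185 → advance -1; mR−mL=3312/5185 → turn +1·90°
n=2: pose=(-1,-7,S); sL=16/25, sR=80/197; mL=-5152/4925, mR=-40/197; mL+mR=-6152/4925 → advance -1; mR−mL=4152/4925 → turn +1·90°
n=3: pose=(-1,-6,E); sL=160/117, sR=32/45; mL=-1216/585, mR=-16/45; mL+mR=-1424/585 → advance -1; mR−mL=112/65 → turn +1·90°
n=4: pose=(-2,-6,N); sL=40/73, sR=20/17; mL=-2140/1241, mR=-10/17; mL+mR=-2870/1241 → advance -1; mR−mL=1410/1241 → turn +1·90°
n=5: pose=(-2,-7,W); sL=32/85, sR=32/61; mL=-4672/5185, mR=-16/61; mL+mR=-6032/5185 → advance -1; mR−mL=3312/5185 → turn +1·90°
n=6: pose=(-1,-7,S); sL=16/25, sR=80/197; mL=-5152/4925, mR=-40/197; mL+mR=-6152/4925 → advance -1; mR−mL=4152/4925 → turn +1·90°
n=7: pose=(-1,-6,E); sL=160/117, sR=32/45; mL=-1216/585, mR=-16/45; mL+mR=-1424/585 → advance -1; mR−mL=112/65 → turn +1·90°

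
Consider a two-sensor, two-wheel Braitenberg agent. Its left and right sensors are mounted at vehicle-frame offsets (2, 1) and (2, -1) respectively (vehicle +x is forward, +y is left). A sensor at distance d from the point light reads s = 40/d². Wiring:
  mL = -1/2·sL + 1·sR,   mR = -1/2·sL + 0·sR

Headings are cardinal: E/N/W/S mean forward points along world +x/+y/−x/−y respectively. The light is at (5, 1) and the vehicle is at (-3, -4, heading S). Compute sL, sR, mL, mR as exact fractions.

20/49 4/13 66/637 -10/49

left sensor world pos  = (-2, -6); dL² = 98
right sensor world pos = (-4, -6); dR² = 130
sL = 40/98 = 20/49
sR = 40/130 = 4/13
mL = -1/2·sL + 1·sR = 66/637
mR = -1/2·sL + 0·sR = -10/49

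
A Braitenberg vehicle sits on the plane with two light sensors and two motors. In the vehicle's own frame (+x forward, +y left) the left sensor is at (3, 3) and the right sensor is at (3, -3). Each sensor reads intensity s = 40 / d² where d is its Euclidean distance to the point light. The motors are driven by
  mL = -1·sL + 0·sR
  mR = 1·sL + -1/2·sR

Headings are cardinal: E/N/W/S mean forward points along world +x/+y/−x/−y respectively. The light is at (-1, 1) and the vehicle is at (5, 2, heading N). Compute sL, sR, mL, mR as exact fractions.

8/5 40/97 -8/5 676/485

left sensor world pos  = (2, 5); dL² = 25
right sensor world pos = (8, 5); dR² = 97
sL = 40/25 = 8/5
sR = 40/97 = 40/97
mL = -1·sL + 0·sR = -8/5
mR = 1·sL + -1/2·sR = 676/485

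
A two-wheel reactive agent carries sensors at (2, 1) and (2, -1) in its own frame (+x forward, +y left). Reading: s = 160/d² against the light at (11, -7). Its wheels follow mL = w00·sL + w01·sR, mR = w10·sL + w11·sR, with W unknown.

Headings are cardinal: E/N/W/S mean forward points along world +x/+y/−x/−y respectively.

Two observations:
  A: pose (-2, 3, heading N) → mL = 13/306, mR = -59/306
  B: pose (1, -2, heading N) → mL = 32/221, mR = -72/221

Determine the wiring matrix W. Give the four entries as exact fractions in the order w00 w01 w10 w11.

-1/2 1/2 -1 1/2

obs A: pose=(-2,3,N) → sL=8/17, sR=5/9, mL=13/306, mR=-59/306
obs B: pose=(1,-2,N) → sL=16/17, sR=16/13, mL=32/221, mR=-72/221
sensor matrix S = [[8/17, 5/9], [16/17, 16/13]]; det S = 112/1989
solve [mL_A; mL_B] = S·[w00; w01] and [mR_A; mR_B] = S·[w10; w11]:
  w00 = -1/2, w01 = 1/2, w10 = -1, w11 = 1/2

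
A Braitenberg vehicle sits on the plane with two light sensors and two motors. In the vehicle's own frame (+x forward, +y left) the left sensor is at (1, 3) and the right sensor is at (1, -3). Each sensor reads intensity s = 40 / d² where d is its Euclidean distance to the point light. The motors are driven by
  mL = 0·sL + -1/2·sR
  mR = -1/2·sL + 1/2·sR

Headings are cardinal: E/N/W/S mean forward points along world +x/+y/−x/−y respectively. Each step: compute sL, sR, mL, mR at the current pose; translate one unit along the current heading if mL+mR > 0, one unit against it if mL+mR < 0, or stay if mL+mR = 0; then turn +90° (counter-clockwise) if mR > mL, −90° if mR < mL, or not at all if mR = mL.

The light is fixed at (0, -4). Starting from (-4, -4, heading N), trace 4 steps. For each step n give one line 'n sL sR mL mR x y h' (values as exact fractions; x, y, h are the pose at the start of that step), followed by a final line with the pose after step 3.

n=0: pose=(-4,-4,N); sL=4/5, sR=20; mL=-10, mR=48/5; mL+mR=-2/5 → advance -1; mR−mL=98/5 → turn +1·90°
n=1: pose=(-4,-5,W); sL=40/41, sR=40/29; mL=-20/29, mR=240/1189; mL+mR=-20/41 → advance -1; mR−mL=1060/1189 → turn +1·90°
n=2: pose=(-3,-5,S); sL=10, sR=1; mL=-1/2, mR=-9/2; mL+mR=-5 → advance -1; mR−mL=-4 → turn -1·90°
n=3: pose=(-3,-4,W); sL=8/5, sR=8/5; mL=-4/5, mR=0; mL+mR=-4/5 → advance -1; mR−mL=4/5 → turn +1·90°

0 4/5 20 -10 48/5 -4 -4 N
1 40/41 40/29 -20/29 240/1189 -4 -5 W
2 10 1 -1/2 -9/2 -3 -5 S
3 8/5 8/5 -4/5 0 -3 -4 W
final -2 -4 S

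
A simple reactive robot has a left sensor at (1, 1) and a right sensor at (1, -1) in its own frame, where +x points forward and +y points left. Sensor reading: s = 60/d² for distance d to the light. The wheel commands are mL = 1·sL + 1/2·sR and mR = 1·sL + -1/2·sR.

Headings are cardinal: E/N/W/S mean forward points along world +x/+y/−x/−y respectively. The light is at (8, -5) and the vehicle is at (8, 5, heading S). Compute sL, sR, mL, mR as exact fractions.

left sensor world pos  = (9, 4); dL² = 82
right sensor world pos = (7, 4); dR² = 82
sL = 60/82 = 30/41
sR = 60/82 = 30/41
mL = 1·sL + 1/2·sR = 45/41
mR = 1·sL + -1/2·sR = 15/41

30/41 30/41 45/41 15/41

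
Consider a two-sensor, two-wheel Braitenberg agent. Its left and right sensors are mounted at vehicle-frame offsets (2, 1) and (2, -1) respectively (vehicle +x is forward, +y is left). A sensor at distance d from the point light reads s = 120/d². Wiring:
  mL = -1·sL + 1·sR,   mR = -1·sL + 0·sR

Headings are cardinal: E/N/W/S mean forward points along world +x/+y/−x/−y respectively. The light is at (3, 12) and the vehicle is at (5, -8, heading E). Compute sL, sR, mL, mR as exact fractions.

left sensor world pos  = (7, -7); dL² = 377
right sensor world pos = (7, -9); dR² = 457
sL = 120/377 = 120/377
sR = 120/457 = 120/457
mL = -1·sL + 1·sR = -9600/172289
mR = -1·sL + 0·sR = -120/377

120/377 120/457 -9600/172289 -120/377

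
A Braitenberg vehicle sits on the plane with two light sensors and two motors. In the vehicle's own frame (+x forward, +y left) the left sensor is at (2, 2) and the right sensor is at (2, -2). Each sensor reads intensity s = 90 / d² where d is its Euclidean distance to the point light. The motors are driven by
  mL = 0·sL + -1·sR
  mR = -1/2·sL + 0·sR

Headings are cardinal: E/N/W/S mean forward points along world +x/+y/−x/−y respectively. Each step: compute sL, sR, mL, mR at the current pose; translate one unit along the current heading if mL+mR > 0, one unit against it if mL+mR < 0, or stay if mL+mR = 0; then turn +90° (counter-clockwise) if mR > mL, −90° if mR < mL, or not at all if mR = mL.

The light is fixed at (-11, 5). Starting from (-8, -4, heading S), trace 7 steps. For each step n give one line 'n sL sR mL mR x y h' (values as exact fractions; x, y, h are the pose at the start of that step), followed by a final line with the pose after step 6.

n=0: pose=(-8,-4,S); sL=45/73, sR=45/61; mL=-45/61, mR=-45/146; mL+mR=-9315/8906 → advance -1; mR−mL=3825/8906 → turn +1·90°
n=1: pose=(-8,-3,E); sL=90/61, sR=18/25; mL=-18/25, mR=-45/61; mL+mR=-2223/1525 → advance -1; mR−mL=-27/1525 → turn -1·90°
n=2: pose=(-9,-3,S); sL=45/58, sR=9/10; mL=-9/10, mR=-45/116; mL+mR=-747/580 → advance -1; mR−mL=297/580 → turn +1·90°
n=3: pose=(-9,-2,E); sL=90/41, sR=90/97; mL=-90/97, mR=-45/41; mL+mR=-8055/3977 → advance -1; mR−mL=-675/3977 → turn -1·90°
n=4: pose=(-10,-2,S); sL=1, sR=45/41; mL=-45/41, mR=-1/2; mL+mR=-131/82 → advance -1; mR−mL=49/82 → turn +1·90°
n=5: pose=(-10,-1,E); sL=18/5, sR=90/73; mL=-90/73, mR=-9/5; mL+mR=-1107/365 → advance -1; mR−mL=-207/365 → turn -1·90°
n=6: pose=(-11,-1,S); sL=45/34, sR=45/34; mL=-45/34, mR=-45/68; mL+mR=-135/68 → advance -1; mR−mL=45/68 → turn +1·90°

0 45/73 45/61 -45/61 -45/146 -8 -4 S
1 90/61 18/25 -18/25 -45/61 -8 -3 E
2 45/58 9/10 -9/10 -45/116 -9 -3 S
3 90/41 90/97 -90/97 -45/41 -9 -2 E
4 1 45/41 -45/41 -1/2 -10 -2 S
5 18/5 90/73 -90/73 -9/5 -10 -1 E
6 45/34 45/34 -45/34 -45/68 -11 -1 S
final -11 0 E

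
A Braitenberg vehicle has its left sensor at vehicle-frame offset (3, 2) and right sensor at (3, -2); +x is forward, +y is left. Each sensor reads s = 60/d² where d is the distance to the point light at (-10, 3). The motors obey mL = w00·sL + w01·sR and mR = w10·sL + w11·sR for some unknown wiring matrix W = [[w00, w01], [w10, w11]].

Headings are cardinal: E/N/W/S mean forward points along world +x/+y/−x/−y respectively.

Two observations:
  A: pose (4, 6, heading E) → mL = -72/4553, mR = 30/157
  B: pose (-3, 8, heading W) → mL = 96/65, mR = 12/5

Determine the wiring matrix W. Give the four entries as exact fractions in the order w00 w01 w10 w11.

obs A: pose=(4,6,E) → sL=30/157, sR=6/29, mL=-72/4553, mR=30/157
obs B: pose=(-3,8,W) → sL=12/5, sR=12/13, mL=96/65, mR=12/5
sensor matrix S = [[30/157, 6/29], [12/5, 12/13]]; det S = -94752/295945
solve [mL_A; mL_B] = S·[w00; w01] and [mR_A; mR_B] = S·[w10; w11]:
  w00 = 1, w01 = -1, w10 = 1, w11 = 0

1 -1 1 0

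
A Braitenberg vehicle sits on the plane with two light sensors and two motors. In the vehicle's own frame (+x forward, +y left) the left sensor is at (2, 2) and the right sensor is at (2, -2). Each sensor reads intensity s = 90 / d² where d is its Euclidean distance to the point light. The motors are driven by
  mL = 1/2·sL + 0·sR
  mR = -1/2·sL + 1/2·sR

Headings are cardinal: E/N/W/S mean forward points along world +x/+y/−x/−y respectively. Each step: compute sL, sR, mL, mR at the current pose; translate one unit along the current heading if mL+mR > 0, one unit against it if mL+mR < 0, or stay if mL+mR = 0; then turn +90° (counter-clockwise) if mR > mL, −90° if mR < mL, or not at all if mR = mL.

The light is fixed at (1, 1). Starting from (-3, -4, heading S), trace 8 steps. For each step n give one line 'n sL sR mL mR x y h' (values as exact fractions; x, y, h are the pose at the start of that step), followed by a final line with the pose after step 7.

0 90/53 18/17 45/53 -288/901 -3 -4 S
1 9/10 45/26 9/20 27/65 -3 -5 W
2 18/13 18/5 9/13 72/65 -4 -5 N
3 45/49 45/29 45/98 450/1421 -4 -4 W
4 90/73 18/5 45/73 432/365 -5 -4 N
5 9/10 45/34 9/20 18/85 -5 -3 W
6 18/17 90/29 9/17 504/493 -6 -3 N
7 45/53 45/41 45/106 270/2173 -6 -2 W
final -7 -2 N

n=0: pose=(-3,-4,S); sL=90/53, sR=18/17; mL=45/53, mR=-288/901; mL+mR=9/17 → advance +1; mR−mL=-1053/901 → turn -1·90°
n=1: pose=(-3,-5,W); sL=9/10, sR=45/26; mL=9/20, mR=27/65; mL+mR=45/52 → advance +1; mR−mL=-9/260 → turn -1·90°
n=2: pose=(-4,-5,N); sL=18/13, sR=18/5; mL=9/13, mR=72/65; mL+mR=9/5 → advance +1; mR−mL=27/65 → turn +1·90°
n=3: pose=(-4,-4,W); sL=45/49, sR=45/29; mL=45/98, mR=450/1421; mL+mR=45/58 → advance +1; mR−mL=-405/2842 → turn -1·90°
n=4: pose=(-5,-4,N); sL=90/73, sR=18/5; mL=45/73, mR=432/365; mL+mR=9/5 → advance +1; mR−mL=207/365 → turn +1·90°
n=5: pose=(-5,-3,W); sL=9/10, sR=45/34; mL=9/20, mR=18/85; mL+mR=45/68 → advance +1; mR−mL=-81/340 → turn -1·90°
n=6: pose=(-6,-3,N); sL=18/17, sR=90/29; mL=9/17, mR=504/493; mL+mR=45/29 → advance +1; mR−mL=243/493 → turn +1·90°
n=7: pose=(-6,-2,W); sL=45/53, sR=45/41; mL=45/106, mR=270/2173; mL+mR=45/82 → advance +1; mR−mL=-1305/4346 → turn -1·90°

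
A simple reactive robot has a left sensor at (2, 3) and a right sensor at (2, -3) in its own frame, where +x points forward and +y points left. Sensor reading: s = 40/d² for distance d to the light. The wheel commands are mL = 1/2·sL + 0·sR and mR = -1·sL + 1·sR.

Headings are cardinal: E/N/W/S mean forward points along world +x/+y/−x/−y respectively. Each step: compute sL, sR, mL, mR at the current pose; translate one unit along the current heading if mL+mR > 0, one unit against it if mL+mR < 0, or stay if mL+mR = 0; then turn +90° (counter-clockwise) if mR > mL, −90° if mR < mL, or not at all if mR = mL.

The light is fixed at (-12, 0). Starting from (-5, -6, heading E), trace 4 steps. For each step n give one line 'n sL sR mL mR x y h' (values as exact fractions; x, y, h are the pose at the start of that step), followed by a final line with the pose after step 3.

0 4/9 20/81 2/9 -16/81 -5 -6 E
1 8/37 40/89 4/37 768/3293 -4 -6 S
2 10/29 1/5 5/29 -21/145 -4 -7 E
3 8/45 40/117 4/45 32/195 -3 -7 S
final -3 -8 E

n=0: pose=(-5,-6,E); sL=4/9, sR=20/81; mL=2/9, mR=-16/81; mL+mR=2/81 → advance +1; mR−mL=-34/81 → turn -1·90°
n=1: pose=(-4,-6,S); sL=8/37, sR=40/89; mL=4/37, mR=768/3293; mL+mR=1124/3293 → advance +1; mR−mL=412/3293 → turn +1·90°
n=2: pose=(-4,-7,E); sL=10/29, sR=1/5; mL=5/29, mR=-21/145; mL+mR=4/145 → advance +1; mR−mL=-46/145 → turn -1·90°
n=3: pose=(-3,-7,S); sL=8/45, sR=40/117; mL=4/45, mR=32/195; mL+mR=148/585 → advance +1; mR−mL=44/585 → turn +1·90°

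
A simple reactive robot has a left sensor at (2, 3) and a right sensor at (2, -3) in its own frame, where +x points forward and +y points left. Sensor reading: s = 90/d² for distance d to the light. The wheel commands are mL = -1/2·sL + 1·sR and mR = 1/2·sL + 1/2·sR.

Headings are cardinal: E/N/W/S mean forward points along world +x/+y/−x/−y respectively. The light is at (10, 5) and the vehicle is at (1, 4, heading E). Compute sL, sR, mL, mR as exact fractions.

left sensor world pos  = (3, 7); dL² = 53
right sensor world pos = (3, 1); dR² = 65
sL = 90/53 = 90/53
sR = 90/65 = 18/13
mL = -1/2·sL + 1·sR = 369/689
mR = 1/2·sL + 1/2·sR = 1062/689

90/53 18/13 369/689 1062/689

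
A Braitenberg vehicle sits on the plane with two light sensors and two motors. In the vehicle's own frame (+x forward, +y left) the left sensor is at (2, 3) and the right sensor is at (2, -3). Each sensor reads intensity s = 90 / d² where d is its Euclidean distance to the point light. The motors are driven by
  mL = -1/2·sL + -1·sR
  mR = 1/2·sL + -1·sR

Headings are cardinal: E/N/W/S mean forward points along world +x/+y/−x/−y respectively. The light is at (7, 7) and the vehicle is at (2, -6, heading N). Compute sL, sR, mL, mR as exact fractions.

18/37 18/25 -891/925 -441/925

left sensor world pos  = (-1, -4); dL² = 185
right sensor world pos = (5, -4); dR² = 125
sL = 90/185 = 18/37
sR = 90/125 = 18/25
mL = -1/2·sL + -1·sR = -891/925
mR = 1/2·sL + -1·sR = -441/925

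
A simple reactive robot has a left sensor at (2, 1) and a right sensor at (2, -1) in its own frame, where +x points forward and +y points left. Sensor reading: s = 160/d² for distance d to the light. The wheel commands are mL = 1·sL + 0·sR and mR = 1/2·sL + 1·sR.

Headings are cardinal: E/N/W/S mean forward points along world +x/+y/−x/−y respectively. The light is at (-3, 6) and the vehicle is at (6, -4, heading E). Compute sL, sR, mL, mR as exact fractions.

left sensor world pos  = (8, -3); dL² = 202
right sensor world pos = (8, -5); dR² = 242
sL = 160/202 = 80/101
sR = 160/242 = 80/121
mL = 1·sL + 0·sR = 80/101
mR = 1/2·sL + 1·sR = 12920/12221

80/101 80/121 80/101 12920/12221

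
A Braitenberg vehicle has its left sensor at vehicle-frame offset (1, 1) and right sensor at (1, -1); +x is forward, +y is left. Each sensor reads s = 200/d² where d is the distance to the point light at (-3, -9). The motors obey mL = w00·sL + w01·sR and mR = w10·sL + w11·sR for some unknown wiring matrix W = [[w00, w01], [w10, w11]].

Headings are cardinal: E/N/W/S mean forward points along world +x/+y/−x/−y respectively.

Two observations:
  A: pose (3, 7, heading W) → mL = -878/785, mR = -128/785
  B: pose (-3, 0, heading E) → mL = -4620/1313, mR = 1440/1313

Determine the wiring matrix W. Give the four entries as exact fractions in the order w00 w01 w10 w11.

obs A: pose=(3,7,W) → sL=4/5, sR=100/157, mL=-878/785, mR=-128/785
obs B: pose=(-3,0,E) → sL=200/101, sR=40/13, mL=-4620/1313, mR=1440/1313
sensor matrix S = [[4/5, 100/157], [200/101, 40/13]]; det S = 247424/206141
solve [mL_A; mL_B] = S·[w00; w01] and [mR_A; mR_B] = S·[w10; w11]:
  w00 = -1, w01 = -1/2, w10 = -1, w11 = 1

-1 -1/2 -1 1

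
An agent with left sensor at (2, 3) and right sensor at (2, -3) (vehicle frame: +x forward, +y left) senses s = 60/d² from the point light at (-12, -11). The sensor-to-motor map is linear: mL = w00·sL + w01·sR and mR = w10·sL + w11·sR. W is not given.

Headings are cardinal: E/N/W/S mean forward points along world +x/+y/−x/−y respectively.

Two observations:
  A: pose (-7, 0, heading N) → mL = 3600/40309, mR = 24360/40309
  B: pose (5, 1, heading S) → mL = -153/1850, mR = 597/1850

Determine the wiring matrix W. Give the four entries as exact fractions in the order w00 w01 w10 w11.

obs A: pose=(-7,0,N) → sL=60/173, sR=60/233, mL=3600/40309, mR=24360/40309
obs B: pose=(5,1,S) → sL=3/25, sR=15/74, mL=-153/1850, mR=597/1850
sensor matrix S = [[60/173, 60/233], [3/25, 15/74]]; det S = 293814/7457165
solve [mL_A; mL_B] = S·[w00; w01] and [mR_A; mR_B] = S·[w10; w11]:
  w00 = 1, w01 = -1, w10 = 1, w11 = 1

1 -1 1 1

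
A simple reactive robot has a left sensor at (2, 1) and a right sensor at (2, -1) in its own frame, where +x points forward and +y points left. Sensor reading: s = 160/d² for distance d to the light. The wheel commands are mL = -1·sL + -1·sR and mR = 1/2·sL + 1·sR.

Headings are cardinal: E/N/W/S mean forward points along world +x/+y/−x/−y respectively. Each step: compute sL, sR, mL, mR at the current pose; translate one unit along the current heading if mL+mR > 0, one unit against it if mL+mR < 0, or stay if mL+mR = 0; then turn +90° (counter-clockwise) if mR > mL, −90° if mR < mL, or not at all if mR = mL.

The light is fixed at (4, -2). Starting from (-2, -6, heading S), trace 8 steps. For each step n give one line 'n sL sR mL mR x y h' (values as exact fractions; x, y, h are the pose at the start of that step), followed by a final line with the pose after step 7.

0 160/61 32/17 -4672/1037 3312/1037 -2 -6 S
1 8 5 -13 9 -2 -5 E
2 32/13 160/37 -3264/481 2672/481 -3 -5 N
3 80/53 16/9 -1568/477 1208/477 -3 -6 W
4 160/61 32/17 -4672/1037 3312/1037 -2 -6 S
5 8 5 -13 9 -2 -5 E
6 32/13 160/37 -3264/481 2672/481 -3 -5 N
7 80/53 16/9 -1568/477 1208/477 -3 -6 W
final -2 -6 S

n=0: pose=(-2,-6,S); sL=160/61, sR=32/17; mL=-4672/1037, mR=3312/1037; mL+mR=-80/61 → advance -1; mR−mL=7984/1037 → turn +1·90°
n=1: pose=(-2,-5,E); sL=8, sR=5; mL=-13, mR=9; mL+mR=-4 → advance -1; mR−mL=22 → turn +1·90°
n=2: pose=(-3,-5,N); sL=32/13, sR=160/37; mL=-3264/481, mR=2672/481; mL+mR=-16/13 → advance -1; mR−mL=5936/481 → turn +1·90°
n=3: pose=(-3,-6,W); sL=80/53, sR=16/9; mL=-1568/477, mR=1208/477; mL+mR=-40/53 → advance -1; mR−mL=2776/477 → turn +1·90°
n=4: pose=(-2,-6,S); sL=160/61, sR=32/17; mL=-4672/1037, mR=3312/1037; mL+mR=-80/61 → advance -1; mR−mL=7984/1037 → turn +1·90°
n=5: pose=(-2,-5,E); sL=8, sR=5; mL=-13, mR=9; mL+mR=-4 → advance -1; mR−mL=22 → turn +1·90°
n=6: pose=(-3,-5,N); sL=32/13, sR=160/37; mL=-3264/481, mR=2672/481; mL+mR=-16/13 → advance -1; mR−mL=5936/481 → turn +1·90°
n=7: pose=(-3,-6,W); sL=80/53, sR=16/9; mL=-1568/477, mR=1208/477; mL+mR=-40/53 → advance -1; mR−mL=2776/477 → turn +1·90°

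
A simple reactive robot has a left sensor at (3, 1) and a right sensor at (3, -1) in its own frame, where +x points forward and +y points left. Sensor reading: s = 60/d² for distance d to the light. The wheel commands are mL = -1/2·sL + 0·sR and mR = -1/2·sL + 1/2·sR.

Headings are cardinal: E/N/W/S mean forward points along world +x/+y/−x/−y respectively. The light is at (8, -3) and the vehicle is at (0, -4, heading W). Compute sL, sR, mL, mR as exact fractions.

left sensor world pos  = (-3, -5); dL² = 125
right sensor world pos = (-3, -3); dR² = 121
sL = 60/125 = 12/25
sR = 60/121 = 60/121
mL = -1/2·sL + 0·sR = -6/25
mR = -1/2·sL + 1/2·sR = 24/3025

12/25 60/121 -6/25 24/3025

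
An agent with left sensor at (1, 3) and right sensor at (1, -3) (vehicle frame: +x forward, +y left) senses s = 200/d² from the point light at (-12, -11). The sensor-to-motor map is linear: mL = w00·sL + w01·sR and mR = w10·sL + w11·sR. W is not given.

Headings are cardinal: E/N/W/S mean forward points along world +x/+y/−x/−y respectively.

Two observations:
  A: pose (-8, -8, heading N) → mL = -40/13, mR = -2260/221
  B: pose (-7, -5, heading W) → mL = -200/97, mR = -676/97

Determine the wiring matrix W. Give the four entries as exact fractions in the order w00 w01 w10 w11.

0 -1 -1 1/2

obs A: pose=(-8,-8,N) → sL=200/17, sR=40/13, mL=-40/13, mR=-2260/221
obs B: pose=(-7,-5,W) → sL=8, sR=200/97, mL=-200/97, mR=-676/97
sensor matrix S = [[200/17, 40/13], [8, 200/97]]; det S = -7680/21437
solve [mL_A; mL_B] = S·[w00; w01] and [mR_A; mR_B] = S·[w10; w11]:
  w00 = 0, w01 = -1, w10 = -1, w11 = 1/2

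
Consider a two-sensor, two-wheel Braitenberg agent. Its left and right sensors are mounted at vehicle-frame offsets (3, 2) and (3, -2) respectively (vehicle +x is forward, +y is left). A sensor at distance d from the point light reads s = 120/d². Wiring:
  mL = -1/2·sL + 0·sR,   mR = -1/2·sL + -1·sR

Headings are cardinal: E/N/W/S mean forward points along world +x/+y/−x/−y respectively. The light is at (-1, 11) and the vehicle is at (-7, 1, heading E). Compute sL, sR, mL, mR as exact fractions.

left sensor world pos  = (-4, 3); dL² = 73
right sensor world pos = (-4, -1); dR² = 153
sL = 120/73 = 120/73
sR = 120/153 = 40/51
mL = -1/2·sL + 0·sR = -60/73
mR = -1/2·sL + -1·sR = -5980/3723

120/73 40/51 -60/73 -5980/3723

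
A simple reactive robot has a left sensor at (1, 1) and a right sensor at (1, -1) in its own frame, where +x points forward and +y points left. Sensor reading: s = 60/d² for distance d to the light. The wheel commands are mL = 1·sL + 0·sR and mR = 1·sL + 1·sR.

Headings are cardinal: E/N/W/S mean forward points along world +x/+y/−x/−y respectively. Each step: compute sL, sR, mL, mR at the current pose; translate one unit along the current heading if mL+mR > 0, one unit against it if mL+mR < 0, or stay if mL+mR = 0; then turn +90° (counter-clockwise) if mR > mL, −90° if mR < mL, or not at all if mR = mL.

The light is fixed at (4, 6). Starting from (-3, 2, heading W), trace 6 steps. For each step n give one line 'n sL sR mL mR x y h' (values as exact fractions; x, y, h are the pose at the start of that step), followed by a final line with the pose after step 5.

n=0: pose=(-3,2,W); sL=60/89, sR=60/73; mL=60/89, mR=9720/6497; mL+mR=14100/6497 → advance +1; mR−mL=60/73 → turn +1·90°
n=1: pose=(-4,2,S); sL=30/37, sR=30/53; mL=30/37, mR=2700/1961; mL+mR=4290/1961 → advance +1; mR−mL=30/53 → turn +1·90°
n=2: pose=(-4,1,E); sL=12/13, sR=12/17; mL=12/13, mR=360/221; mL+mR=564/221 → advance +1; mR−mL=12/17 → turn +1·90°
n=3: pose=(-3,1,N); sL=3/4, sR=15/13; mL=3/4, mR=99/52; mL+mR=69/26 → advance +1; mR−mL=15/13 → turn +1·90°
n=4: pose=(-3,2,W); sL=60/89, sR=60/73; mL=60/89, mR=9720/6497; mL+mR=14100/6497 → advance +1; mR−mL=60/73 → turn +1·90°
n=5: pose=(-4,2,S); sL=30/37, sR=30/53; mL=30/37, mR=2700/1961; mL+mR=4290/1961 → advance +1; mR−mL=30/53 → turn +1·90°

0 60/89 60/73 60/89 9720/6497 -3 2 W
1 30/37 30/53 30/37 2700/1961 -4 2 S
2 12/13 12/17 12/13 360/221 -4 1 E
3 3/4 15/13 3/4 99/52 -3 1 N
4 60/89 60/73 60/89 9720/6497 -3 2 W
5 30/37 30/53 30/37 2700/1961 -4 2 S
final -4 1 E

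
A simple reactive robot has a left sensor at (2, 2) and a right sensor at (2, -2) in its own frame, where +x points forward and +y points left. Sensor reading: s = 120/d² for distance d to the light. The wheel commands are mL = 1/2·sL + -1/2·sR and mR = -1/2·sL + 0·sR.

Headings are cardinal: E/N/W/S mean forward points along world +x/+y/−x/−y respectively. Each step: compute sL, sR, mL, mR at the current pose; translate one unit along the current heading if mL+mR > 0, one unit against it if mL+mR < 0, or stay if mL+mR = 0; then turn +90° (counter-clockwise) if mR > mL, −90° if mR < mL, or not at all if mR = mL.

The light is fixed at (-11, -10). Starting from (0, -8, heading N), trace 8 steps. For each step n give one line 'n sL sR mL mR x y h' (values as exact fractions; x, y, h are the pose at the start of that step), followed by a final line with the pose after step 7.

n=0: pose=(0,-8,N); sL=120/97, sR=24/37; mL=1056/3589, mR=-60/97; mL+mR=-12/37 → advance -1; mR−mL=-3276/3589 → turn -1·90°
n=1: pose=(0,-9,E); sL=60/89, sR=12/17; mL=-24/1513, mR=-30/89; mL+mR=-6/17 → advance -1; mR−mL=-486/1513 → turn -1·90°
n=2: pose=(-1,-9,S); sL=24/29, sR=24/13; mL=-192/377, mR=-12/29; mL+mR=-12/13 → advance -1; mR−mL=36/377 → turn +1·90°
n=3: pose=(-1,-8,E); sL=3/4, sR=5/6; mL=-1/24, mR=-3/8; mL+mR=-5/12 → advance -1; mR−mL=-1/3 → turn -1·90°
n=4: pose=(-2,-8,S); sL=120/121, sR=120/49; mL=-4320/5929, mR=-60/121; mL+mR=-60/49 → advance -1; mR−mL=1380/5929 → turn +1·90°
n=5: pose=(-2,-7,E); sL=60/73, sR=60/61; mL=-360/4453, mR=-30/73; mL+mR=-30/61 → advance -1; mR−mL=-1470/4453 → turn -1·90°
n=6: pose=(-3,-7,S); sL=120/101, sR=120/37; mL=-3840/3737, mR=-60/101; mL+mR=-60/37 → advance -1; mR−mL=1620/3737 → turn +1·90°
n=7: pose=(-3,-6,E); sL=15/17, sR=15/13; mL=-30/221, mR=-15/34; mL+mR=-15/26 → advance -1; mR−mL=-135/442 → turn -1·90°

0 120/97 24/37 1056/3589 -60/97 0 -8 N
1 60/89 12/17 -24/1513 -30/89 0 -9 E
2 24/29 24/13 -192/377 -12/29 -1 -9 S
3 3/4 5/6 -1/24 -3/8 -1 -8 E
4 120/121 120/49 -4320/5929 -60/121 -2 -8 S
5 60/73 60/61 -360/4453 -30/73 -2 -7 E
6 120/101 120/37 -3840/3737 -60/101 -3 -7 S
7 15/17 15/13 -30/221 -15/34 -3 -6 E
final -4 -6 S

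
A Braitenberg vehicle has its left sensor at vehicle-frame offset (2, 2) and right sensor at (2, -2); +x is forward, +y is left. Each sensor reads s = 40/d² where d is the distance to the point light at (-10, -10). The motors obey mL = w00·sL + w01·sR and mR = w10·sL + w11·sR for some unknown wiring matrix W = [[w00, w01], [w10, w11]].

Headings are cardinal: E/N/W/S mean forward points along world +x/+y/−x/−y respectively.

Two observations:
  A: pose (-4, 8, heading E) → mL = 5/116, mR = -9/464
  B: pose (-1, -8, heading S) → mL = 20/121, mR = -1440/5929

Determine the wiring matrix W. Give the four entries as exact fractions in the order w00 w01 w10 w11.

obs A: pose=(-4,8,E) → sL=5/58, sR=1/8, mL=5/116, mR=-9/464
obs B: pose=(-1,-8,S) → sL=40/121, sR=40/49, mL=20/121, mR=-1440/5929
sensor matrix S = [[5/58, 1/8], [40/121, 40/49]]; det S = 4995/171941
solve [mL_A; mL_B] = S·[w00; w01] and [mR_A; mR_B] = S·[w10; w11]:
  w00 = 1/2, w01 = 0, w10 = 1/2, w11 = -1/2

1/2 0 1/2 -1/2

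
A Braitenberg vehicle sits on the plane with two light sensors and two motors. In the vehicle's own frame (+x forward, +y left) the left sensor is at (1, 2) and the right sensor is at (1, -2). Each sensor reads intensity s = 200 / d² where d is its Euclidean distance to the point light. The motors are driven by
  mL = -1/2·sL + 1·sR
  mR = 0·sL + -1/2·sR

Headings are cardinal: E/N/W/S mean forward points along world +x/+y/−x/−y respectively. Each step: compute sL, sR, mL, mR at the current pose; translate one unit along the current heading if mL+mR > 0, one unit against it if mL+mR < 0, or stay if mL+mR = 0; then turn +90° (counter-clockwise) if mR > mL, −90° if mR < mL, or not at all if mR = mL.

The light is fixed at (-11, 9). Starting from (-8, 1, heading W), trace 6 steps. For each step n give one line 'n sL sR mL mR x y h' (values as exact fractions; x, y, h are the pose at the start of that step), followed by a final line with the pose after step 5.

0 25/13 5 105/26 -5/2 -8 1 W
1 200/49 40/13 660/637 -20/13 -9 1 N
2 100/29 20/13 -70/377 -10/13 -9 0 E
3 200/109 200/101 11700/11009 -100/101 -10 0 S
4 25/18 25/8 175/72 -25/16 -10 -1 W
5 40/17 40/17 20/17 -20/17 -11 -1 N
final -11 -1 E

n=0: pose=(-8,1,W); sL=25/13, sR=5; mL=105/26, mR=-5/2; mL+mR=20/13 → advance +1; mR−mL=-85/13 → turn -1·90°
n=1: pose=(-9,1,N); sL=200/49, sR=40/13; mL=660/637, mR=-20/13; mL+mR=-320/637 → advance -1; mR−mL=-1640/637 → turn -1·90°
n=2: pose=(-9,0,E); sL=100/29, sR=20/13; mL=-70/377, mR=-10/13; mL+mR=-360/377 → advance -1; mR−mL=-220/377 → turn -1·90°
n=3: pose=(-10,0,S); sL=200/109, sR=200/101; mL=11700/11009, mR=-100/101; mL+mR=800/11009 → advance +1; mR−mL=-22600/11009 → turn -1·90°
n=4: pose=(-10,-1,W); sL=25/18, sR=25/8; mL=175/72, mR=-25/16; mL+mR=125/144 → advance +1; mR−mL=-575/144 → turn -1·90°
n=5: pose=(-11,-1,N); sL=40/17, sR=40/17; mL=20/17, mR=-20/17; mL+mR=0 → advance +0; mR−mL=-40/17 → turn -1·90°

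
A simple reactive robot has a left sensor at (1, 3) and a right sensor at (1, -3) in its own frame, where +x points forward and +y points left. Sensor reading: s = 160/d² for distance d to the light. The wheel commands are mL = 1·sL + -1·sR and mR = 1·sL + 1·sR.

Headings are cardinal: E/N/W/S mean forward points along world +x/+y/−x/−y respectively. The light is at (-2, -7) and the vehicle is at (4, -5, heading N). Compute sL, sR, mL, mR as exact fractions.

80/9 16/9 64/9 32/3

left sensor world pos  = (1, -4); dL² = 18
right sensor world pos = (7, -4); dR² = 90
sL = 160/18 = 80/9
sR = 160/90 = 16/9
mL = 1·sL + -1·sR = 64/9
mR = 1·sL + 1·sR = 32/3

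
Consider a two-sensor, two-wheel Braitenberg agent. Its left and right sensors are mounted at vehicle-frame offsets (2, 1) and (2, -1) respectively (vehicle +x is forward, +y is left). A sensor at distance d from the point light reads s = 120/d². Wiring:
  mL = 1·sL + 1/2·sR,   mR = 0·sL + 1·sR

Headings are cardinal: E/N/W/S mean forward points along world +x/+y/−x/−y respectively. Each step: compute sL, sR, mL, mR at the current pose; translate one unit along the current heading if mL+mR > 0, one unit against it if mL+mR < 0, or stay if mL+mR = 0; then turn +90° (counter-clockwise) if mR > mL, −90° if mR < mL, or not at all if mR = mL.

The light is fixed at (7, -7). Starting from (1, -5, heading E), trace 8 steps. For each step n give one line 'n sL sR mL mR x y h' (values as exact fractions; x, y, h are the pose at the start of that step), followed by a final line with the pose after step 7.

n=0: pose=(1,-5,E); sL=24/5, sR=120/17; mL=708/85, mR=120/17; mL+mR=1308/85 → advance +1; mR−mL=-108/85 → turn -1·90°
n=1: pose=(2,-5,S); sL=15/2, sR=10/3; mL=55/6, mR=10/3; mL+mR=25/2 → advance +1; mR−mL=-35/6 → turn -1·90°
n=2: pose=(2,-6,W); sL=120/49, sR=120/53; mL=9300/2597, mR=120/53; mL+mR=15180/2597 → advance +1; mR−mL=-3420/2597 → turn -1·90°
n=3: pose=(1,-6,N); sL=60/29, sR=60/17; mL=1890/493, mR=60/17; mL+mR=3630/493 → advance +1; mR−mL=-150/493 → turn -1·90°
n=4: pose=(1,-5,E); sL=24/5, sR=120/17; mL=708/85, mR=120/17; mL+mR=1308/85 → advance +1; mR−mL=-108/85 → turn -1·90°
n=5: pose=(2,-5,S); sL=15/2, sR=10/3; mL=55/6, mR=10/3; mL+mR=25/2 → advance +1; mR−mL=-35/6 → turn -1·90°
n=6: pose=(2,-6,W); sL=120/49, sR=120/53; mL=9300/2597, mR=120/53; mL+mR=15180/2597 → advance +1; mR−mL=-3420/2597 → turn -1·90°
n=7: pose=(1,-6,N); sL=60/29, sR=60/17; mL=1890/493, mR=60/17; mL+mR=3630/493 → advance +1; mR−mL=-150/493 → turn -1·90°

0 24/5 120/17 708/85 120/17 1 -5 E
1 15/2 10/3 55/6 10/3 2 -5 S
2 120/49 120/53 9300/2597 120/53 2 -6 W
3 60/29 60/17 1890/493 60/17 1 -6 N
4 24/5 120/17 708/85 120/17 1 -5 E
5 15/2 10/3 55/6 10/3 2 -5 S
6 120/49 120/53 9300/2597 120/53 2 -6 W
7 60/29 60/17 1890/493 60/17 1 -6 N
final 1 -5 E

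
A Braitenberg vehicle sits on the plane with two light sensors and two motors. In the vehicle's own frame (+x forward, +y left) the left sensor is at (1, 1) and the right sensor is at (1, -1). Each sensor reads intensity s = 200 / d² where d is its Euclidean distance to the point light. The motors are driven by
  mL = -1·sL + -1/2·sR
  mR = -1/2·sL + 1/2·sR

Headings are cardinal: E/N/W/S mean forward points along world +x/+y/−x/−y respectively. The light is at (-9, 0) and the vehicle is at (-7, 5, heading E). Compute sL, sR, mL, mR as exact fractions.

40/9 8 -76/9 16/9

left sensor world pos  = (-6, 6); dL² = 45
right sensor world pos = (-6, 4); dR² = 25
sL = 200/45 = 40/9
sR = 200/25 = 8
mL = -1·sL + -1/2·sR = -76/9
mR = -1/2·sL + 1/2·sR = 16/9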